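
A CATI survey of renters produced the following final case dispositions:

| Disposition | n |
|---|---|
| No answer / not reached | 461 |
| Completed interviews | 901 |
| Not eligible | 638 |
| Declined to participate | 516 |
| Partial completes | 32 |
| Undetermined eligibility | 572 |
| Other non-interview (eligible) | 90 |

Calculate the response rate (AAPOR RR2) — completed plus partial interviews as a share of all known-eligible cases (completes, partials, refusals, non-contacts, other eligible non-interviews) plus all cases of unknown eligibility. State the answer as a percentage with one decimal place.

36.3%

Num → 901 + 32 = 933
Denom → 901 + 32 + 516 + 461 + 90 + 572 = 2572
RR2 = 933 / 2572 = 0.3628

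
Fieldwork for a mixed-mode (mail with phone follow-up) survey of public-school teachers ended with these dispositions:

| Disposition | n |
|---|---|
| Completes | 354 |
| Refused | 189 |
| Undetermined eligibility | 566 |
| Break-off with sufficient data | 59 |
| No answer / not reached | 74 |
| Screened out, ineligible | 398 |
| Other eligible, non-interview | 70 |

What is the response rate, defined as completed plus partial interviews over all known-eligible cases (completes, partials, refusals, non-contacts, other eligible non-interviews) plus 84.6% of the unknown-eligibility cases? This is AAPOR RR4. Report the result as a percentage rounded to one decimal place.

Num = 354 + 59 = 413
Determined eligible = 354 + 59 + 189 + 74 + 70 = 746
e × U = 0.8460 × 566 = 478.84
Base = 746 + 478.84 = 1224.84
RR4 = 413 / 1224.84 = 0.3372

33.7%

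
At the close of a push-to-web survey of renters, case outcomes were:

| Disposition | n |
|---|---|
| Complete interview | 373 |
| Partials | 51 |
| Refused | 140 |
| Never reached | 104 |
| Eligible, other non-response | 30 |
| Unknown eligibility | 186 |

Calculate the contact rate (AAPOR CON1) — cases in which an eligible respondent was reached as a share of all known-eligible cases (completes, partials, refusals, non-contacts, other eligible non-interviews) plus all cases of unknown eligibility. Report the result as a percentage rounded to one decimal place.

Top: 373 + 51 + 140 + 30 = 594
Denom: 373 + 51 + 140 + 104 + 30 + 186 = 884
CON1 = 594 / 884 = 0.6719

67.2%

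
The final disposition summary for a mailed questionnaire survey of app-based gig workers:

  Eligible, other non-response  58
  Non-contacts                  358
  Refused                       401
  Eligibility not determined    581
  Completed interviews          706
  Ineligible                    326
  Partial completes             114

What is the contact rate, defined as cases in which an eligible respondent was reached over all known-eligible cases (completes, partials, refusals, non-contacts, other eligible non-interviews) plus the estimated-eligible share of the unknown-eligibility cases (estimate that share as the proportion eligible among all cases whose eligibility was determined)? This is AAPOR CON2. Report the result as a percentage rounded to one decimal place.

60.3%

Numerator = 706 + 114 + 401 + 58 = 1279
Eligible (known) = 706 + 114 + 401 + 358 + 58 = 1637
e = 1637 / (1637 + 326) = 1637 / 1963 = 0.8339
Estimated eligible among unknowns = 0.8339 × 581 = 484.50
Denominator = 1637 + 484.50 = 2121.50
CON2 = 1279 / 2121.50 = 0.6029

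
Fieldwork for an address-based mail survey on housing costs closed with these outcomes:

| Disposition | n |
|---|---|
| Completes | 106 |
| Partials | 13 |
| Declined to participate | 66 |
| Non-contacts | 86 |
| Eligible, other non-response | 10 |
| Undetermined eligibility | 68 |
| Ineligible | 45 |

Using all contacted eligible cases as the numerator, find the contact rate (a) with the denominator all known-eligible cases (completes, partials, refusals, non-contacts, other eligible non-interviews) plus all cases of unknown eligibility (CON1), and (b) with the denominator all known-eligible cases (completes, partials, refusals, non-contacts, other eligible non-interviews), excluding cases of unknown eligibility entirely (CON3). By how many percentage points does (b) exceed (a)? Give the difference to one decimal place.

Numerator → 106 + 13 + 66 + 10 = 195
Base → 106 + 13 + 66 + 86 + 10 + 68 = 349
CON1 = 195 / 349 = 0.5587
Base → 106 + 13 + 66 + 86 + 10 = 281
CON3 = 195 / 281 = 0.6940
Difference = 69.40 − 55.87 = 13.53 percentage points

13.5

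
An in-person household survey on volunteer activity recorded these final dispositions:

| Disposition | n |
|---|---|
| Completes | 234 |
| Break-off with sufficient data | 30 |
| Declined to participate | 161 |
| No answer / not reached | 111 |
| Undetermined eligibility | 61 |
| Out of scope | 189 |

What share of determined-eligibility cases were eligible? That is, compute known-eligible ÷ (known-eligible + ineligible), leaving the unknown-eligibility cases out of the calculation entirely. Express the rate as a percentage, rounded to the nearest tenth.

Eligible (known) = 234 + 30 + 161 + 111 = 536
e = 536 / (536 + 189) = 536 / 725 = 0.7393

73.9%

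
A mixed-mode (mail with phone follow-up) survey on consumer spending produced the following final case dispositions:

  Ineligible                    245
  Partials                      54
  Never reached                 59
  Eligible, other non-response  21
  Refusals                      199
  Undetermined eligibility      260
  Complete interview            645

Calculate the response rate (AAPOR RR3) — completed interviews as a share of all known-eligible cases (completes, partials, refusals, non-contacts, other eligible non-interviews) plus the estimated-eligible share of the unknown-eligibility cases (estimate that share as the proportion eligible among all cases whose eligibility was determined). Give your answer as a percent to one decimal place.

Numerator → 645
Eligible (known) → 645 + 54 + 199 + 59 + 21 = 978
e = 978 / (978 + 245) = 978 / 1223 = 0.7997
Eligible share of unknowns → 0.7997 × 260 = 207.92
Base → 978 + 207.92 = 1185.92
RR3 = 645 / 1185.92 = 0.5439

54.4%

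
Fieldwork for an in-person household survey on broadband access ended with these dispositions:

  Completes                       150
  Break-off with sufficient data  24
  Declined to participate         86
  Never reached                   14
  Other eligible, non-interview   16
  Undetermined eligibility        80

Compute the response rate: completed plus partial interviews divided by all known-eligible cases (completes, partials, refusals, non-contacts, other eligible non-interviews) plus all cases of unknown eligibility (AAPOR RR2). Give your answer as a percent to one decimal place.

47.0%

Num → 150 + 24 = 174
Denom → 150 + 24 + 86 + 14 + 16 + 80 = 370
RR2 = 174 / 370 = 0.4703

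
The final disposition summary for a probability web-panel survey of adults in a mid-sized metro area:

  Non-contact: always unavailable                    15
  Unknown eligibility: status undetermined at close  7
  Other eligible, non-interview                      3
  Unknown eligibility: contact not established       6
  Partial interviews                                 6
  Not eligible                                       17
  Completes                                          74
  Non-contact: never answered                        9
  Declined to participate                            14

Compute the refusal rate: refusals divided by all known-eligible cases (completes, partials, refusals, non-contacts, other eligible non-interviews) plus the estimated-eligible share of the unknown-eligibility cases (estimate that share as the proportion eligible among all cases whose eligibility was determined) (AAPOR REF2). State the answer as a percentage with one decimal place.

Never reached = 9 + 15 = 24
Unknown eligibility = 6 + 7 = 13
Num = 14
Known eligible = 74 + 6 + 14 + 24 + 3 = 121
e = 121 / (121 + 17) = 121 / 138 = 0.8768
Estimated eligible among unknowns = 0.8768 × 13 = 11.40
Denom = 121 + 11.40 = 132.40
REF2 = 14 / 132.40 = 0.1057

10.6%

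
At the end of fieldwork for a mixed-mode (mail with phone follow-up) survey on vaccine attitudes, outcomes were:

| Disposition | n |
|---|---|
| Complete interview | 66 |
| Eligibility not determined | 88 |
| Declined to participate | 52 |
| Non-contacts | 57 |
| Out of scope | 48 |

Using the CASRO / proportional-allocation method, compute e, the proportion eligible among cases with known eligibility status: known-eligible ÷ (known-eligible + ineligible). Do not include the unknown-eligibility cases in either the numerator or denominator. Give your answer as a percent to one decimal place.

Eligible (known): 66 + 52 + 57 = 175
e = 175 / (175 + 48) = 175 / 223 = 0.7848

78.5%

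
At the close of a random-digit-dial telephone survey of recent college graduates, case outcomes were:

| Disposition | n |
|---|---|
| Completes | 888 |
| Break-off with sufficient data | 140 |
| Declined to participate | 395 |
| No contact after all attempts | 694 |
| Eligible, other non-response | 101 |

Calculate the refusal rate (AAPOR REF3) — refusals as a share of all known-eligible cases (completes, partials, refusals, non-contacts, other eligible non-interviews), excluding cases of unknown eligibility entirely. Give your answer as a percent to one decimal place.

Top: 395
Denom: 888 + 140 + 395 + 694 + 101 = 2218
REF3 = 395 / 2218 = 0.1781

17.8%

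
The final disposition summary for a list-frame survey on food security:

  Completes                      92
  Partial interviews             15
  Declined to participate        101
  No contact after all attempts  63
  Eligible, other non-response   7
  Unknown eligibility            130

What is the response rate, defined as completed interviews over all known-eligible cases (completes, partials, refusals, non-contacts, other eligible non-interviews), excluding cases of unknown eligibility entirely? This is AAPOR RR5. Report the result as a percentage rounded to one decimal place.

33.1%

Num → 92
Denominator → 92 + 15 + 101 + 63 + 7 = 278
RR5 = 92 / 278 = 0.3309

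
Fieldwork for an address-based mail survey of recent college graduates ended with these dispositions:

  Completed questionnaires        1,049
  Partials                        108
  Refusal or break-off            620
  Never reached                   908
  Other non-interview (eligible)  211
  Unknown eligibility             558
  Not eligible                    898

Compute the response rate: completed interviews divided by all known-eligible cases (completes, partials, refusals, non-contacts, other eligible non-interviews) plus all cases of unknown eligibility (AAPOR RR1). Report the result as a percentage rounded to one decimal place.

Numerator: 1049
Denom: 1049 + 108 + 620 + 908 + 211 + 558 = 3454
RR1 = 1049 / 3454 = 0.3037

30.4%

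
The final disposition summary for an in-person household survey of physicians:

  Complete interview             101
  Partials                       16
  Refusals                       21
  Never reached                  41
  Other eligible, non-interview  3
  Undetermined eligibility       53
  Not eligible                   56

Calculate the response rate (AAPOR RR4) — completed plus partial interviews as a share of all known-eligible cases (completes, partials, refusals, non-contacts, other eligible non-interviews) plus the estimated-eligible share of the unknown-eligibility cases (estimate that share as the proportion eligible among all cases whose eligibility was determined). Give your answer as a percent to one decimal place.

52.6%

Numerator → 101 + 16 = 117
Determined eligible → 101 + 16 + 21 + 41 + 3 = 182
e = 182 / (182 + 56) = 182 / 238 = 0.7647
Estimated eligible among unknowns → 0.7647 × 53 = 40.53
Denom → 182 + 40.53 = 222.53
RR4 = 117 / 222.53 = 0.5258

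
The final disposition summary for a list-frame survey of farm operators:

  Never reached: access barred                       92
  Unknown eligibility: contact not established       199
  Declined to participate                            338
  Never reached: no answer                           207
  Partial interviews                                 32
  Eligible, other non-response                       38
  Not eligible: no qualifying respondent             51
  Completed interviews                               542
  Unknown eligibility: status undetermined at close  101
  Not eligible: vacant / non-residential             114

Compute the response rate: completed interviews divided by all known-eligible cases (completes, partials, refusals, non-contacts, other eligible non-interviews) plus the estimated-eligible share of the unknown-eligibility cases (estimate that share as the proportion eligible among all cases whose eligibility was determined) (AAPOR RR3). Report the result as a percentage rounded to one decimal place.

35.8%

Non-contacts = 207 + 92 = 299
Unknown if eligible = 199 + 101 = 300
Out of scope = 51 + 114 = 165
Num = 542
Known eligible = 542 + 32 + 338 + 299 + 38 = 1249
e = 1249 / (1249 + 165) = 1249 / 1414 = 0.8833
Estimated eligible among unknowns = 0.8833 × 300 = 264.99
Base = 1249 + 264.99 = 1513.99
RR3 = 542 / 1513.99 = 0.3580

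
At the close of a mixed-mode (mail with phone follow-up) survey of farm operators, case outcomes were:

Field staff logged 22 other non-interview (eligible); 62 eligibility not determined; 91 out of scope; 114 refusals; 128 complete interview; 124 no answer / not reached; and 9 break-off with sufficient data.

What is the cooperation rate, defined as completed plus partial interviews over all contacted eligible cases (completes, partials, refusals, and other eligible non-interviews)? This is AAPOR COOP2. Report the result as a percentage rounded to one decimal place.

50.2%

Top: 128 + 9 = 137
Denominator: 128 + 9 + 114 + 22 = 273
COOP2 = 137 / 273 = 0.5018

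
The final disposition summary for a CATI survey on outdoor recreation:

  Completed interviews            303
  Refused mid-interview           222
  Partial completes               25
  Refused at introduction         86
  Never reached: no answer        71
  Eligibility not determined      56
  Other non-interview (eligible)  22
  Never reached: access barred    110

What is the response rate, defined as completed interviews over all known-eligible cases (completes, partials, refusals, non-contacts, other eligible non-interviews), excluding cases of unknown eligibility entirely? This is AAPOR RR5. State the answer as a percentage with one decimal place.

Refused = 86 + 222 = 308
No contact after all attempts = 71 + 110 = 181
Numerator = 303
Denom = 303 + 25 + 308 + 181 + 22 = 839
RR5 = 303 / 839 = 0.3611

36.1%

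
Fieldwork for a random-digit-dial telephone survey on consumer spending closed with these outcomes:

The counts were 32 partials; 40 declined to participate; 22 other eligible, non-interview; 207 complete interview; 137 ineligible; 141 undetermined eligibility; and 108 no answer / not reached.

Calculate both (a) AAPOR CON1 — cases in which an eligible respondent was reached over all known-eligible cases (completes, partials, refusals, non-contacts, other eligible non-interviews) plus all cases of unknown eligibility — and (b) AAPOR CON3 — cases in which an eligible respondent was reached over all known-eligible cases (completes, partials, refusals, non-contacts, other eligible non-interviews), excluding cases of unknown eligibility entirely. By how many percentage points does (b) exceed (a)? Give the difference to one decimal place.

18.9

Num: 207 + 32 + 40 + 22 = 301
Denom: 207 + 32 + 40 + 108 + 22 + 141 = 550
CON1 = 301 / 550 = 0.5473
Denom: 207 + 32 + 40 + 108 + 22 = 409
CON3 = 301 / 409 = 0.7359
Difference = 73.59 − 54.73 = 18.86 percentage points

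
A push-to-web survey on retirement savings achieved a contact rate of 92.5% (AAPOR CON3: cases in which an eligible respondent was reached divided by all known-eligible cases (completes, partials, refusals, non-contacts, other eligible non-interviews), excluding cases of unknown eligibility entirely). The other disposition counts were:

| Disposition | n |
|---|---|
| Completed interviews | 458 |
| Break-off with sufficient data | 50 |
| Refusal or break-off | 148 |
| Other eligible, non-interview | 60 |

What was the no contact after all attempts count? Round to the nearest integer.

Top = 458 + 50 + 148 + 60 = 716
CON3 = 716 / D = 0.925
D = 716 / 0.925 = 774.1
Rest of base = 716
no contact after all attempts = 774.1 − 716 ≈ 58

58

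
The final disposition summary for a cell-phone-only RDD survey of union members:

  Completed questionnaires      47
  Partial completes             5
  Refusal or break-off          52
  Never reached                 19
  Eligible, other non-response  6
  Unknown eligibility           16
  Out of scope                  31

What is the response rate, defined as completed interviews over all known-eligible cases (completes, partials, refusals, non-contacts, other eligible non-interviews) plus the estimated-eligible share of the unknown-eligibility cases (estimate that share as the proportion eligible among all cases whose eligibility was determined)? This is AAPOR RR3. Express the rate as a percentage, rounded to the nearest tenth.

33.1%

Top = 47
Eligible (known) = 47 + 5 + 52 + 19 + 6 = 129
e = 129 / (129 + 31) = 129 / 160 = 0.8063
e × U = 0.8063 × 16 = 12.90
Base = 129 + 12.90 = 141.90
RR3 = 47 / 141.90 = 0.3312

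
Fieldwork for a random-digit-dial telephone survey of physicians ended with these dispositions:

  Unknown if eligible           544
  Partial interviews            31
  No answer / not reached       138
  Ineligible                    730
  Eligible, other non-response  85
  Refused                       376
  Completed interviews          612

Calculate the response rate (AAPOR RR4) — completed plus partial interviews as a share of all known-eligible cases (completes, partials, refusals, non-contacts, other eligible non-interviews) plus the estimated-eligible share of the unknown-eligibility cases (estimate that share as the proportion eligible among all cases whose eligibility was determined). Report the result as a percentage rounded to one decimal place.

Num → 612 + 31 = 643
Determined eligible → 612 + 31 + 376 + 138 + 85 = 1242
e = 1242 / (1242 + 730) = 1242 / 1972 = 0.6298
Estimated eligible among unknowns → 0.6298 × 544 = 342.61
Denominator → 1242 + 342.61 = 1584.61
RR4 = 643 / 1584.61 = 0.4058

40.6%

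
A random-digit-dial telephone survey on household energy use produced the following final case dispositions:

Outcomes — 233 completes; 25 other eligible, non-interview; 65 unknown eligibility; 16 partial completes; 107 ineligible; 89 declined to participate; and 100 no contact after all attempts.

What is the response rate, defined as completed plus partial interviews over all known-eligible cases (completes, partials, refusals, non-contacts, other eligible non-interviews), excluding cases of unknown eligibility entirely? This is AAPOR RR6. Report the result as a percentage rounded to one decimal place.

53.8%

Num = 233 + 16 = 249
Base = 233 + 16 + 89 + 100 + 25 = 463
RR6 = 249 / 463 = 0.5378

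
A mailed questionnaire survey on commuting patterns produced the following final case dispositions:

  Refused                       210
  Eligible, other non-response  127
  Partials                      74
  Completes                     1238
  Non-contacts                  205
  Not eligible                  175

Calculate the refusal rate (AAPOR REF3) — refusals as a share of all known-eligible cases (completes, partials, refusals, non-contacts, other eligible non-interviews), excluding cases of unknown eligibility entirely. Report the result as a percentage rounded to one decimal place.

11.3%

Top = 210
Base = 1238 + 74 + 210 + 205 + 127 = 1854
REF3 = 210 / 1854 = 0.1133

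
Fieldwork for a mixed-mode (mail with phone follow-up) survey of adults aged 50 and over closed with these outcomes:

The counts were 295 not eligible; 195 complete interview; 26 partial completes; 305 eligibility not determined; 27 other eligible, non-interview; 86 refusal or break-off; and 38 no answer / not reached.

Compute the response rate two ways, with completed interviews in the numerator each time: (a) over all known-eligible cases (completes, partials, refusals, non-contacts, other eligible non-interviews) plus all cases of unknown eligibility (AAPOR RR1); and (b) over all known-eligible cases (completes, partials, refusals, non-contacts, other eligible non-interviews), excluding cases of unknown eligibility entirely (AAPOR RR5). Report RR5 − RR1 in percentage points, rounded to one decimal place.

Num: 195
Denominator: 195 + 26 + 86 + 38 + 27 + 305 = 677
RR1 = 195 / 677 = 0.2880
Denominator: 195 + 26 + 86 + 38 + 27 = 372
RR5 = 195 / 372 = 0.5242
Difference = 52.42 − 28.80 = 23.62 percentage points

23.6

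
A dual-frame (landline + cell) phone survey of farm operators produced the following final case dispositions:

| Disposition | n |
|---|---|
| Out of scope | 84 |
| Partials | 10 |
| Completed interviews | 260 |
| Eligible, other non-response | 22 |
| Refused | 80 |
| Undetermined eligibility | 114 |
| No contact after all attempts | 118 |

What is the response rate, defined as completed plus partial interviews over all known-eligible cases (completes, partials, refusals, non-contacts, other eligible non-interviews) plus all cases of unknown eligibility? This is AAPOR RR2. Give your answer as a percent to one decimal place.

Top = 260 + 10 = 270
Base = 260 + 10 + 80 + 118 + 22 + 114 = 604
RR2 = 270 / 604 = 0.4470

44.7%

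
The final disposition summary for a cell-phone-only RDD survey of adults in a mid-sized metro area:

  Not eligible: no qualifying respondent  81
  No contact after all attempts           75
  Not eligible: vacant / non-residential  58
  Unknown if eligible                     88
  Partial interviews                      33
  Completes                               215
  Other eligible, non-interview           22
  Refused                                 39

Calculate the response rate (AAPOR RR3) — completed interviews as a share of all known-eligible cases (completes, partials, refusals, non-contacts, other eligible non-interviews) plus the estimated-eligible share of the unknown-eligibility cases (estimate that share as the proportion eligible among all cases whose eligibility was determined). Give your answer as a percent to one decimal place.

Screened out, ineligible = 81 + 58 = 139
Top: 215
Determined eligible: 215 + 33 + 39 + 75 + 22 = 384
e = 384 / (384 + 139) = 384 / 523 = 0.7342
Estimated eligible among unknowns: 0.7342 × 88 = 64.61
Denom: 384 + 64.61 = 448.61
RR3 = 215 / 448.61 = 0.4793

47.9%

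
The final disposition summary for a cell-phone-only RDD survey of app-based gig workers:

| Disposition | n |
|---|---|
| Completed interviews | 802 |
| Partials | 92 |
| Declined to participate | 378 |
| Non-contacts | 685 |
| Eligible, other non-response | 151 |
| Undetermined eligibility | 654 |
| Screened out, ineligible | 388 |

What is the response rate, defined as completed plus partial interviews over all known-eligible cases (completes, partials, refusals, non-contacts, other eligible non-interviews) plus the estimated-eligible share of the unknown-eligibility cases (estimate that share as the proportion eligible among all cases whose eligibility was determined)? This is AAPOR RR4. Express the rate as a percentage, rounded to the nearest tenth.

33.6%

Top = 802 + 92 = 894
Known eligible = 802 + 92 + 378 + 685 + 151 = 2108
e = 2108 / (2108 + 388) = 2108 / 2496 = 0.8446
e × U = 0.8446 × 654 = 552.37
Denom = 2108 + 552.37 = 2660.37
RR4 = 894 / 2660.37 = 0.3360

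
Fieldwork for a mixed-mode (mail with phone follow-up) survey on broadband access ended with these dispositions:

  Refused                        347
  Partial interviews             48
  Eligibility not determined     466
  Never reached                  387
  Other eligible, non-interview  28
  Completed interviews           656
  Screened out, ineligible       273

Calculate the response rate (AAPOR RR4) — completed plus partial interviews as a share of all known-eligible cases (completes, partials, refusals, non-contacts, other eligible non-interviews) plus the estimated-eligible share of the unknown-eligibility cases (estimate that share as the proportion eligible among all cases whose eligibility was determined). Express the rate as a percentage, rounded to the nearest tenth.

Top → 656 + 48 = 704
Known eligible → 656 + 48 + 347 + 387 + 28 = 1466
e = 1466 / (1466 + 273) = 1466 / 1739 = 0.8430
Eligible share of unknowns → 0.8430 × 466 = 392.84
Base → 1466 + 392.84 = 1858.84
RR4 = 704 / 1858.84 = 0.3787

37.9%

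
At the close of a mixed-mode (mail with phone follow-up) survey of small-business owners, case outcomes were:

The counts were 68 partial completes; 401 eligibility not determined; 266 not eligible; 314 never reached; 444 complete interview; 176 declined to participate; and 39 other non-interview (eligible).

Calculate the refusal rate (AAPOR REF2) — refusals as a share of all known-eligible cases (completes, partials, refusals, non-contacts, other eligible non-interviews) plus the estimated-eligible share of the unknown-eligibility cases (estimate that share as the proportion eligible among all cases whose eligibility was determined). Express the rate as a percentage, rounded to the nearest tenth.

12.9%

Numerator: 176
Determined eligible: 444 + 68 + 176 + 314 + 39 = 1041
e = 1041 / (1041 + 266) = 1041 / 1307 = 0.7965
Eligible share of unknowns: 0.7965 × 401 = 319.40
Denominator: 1041 + 319.40 = 1360.40
REF2 = 176 / 1360.40 = 0.1294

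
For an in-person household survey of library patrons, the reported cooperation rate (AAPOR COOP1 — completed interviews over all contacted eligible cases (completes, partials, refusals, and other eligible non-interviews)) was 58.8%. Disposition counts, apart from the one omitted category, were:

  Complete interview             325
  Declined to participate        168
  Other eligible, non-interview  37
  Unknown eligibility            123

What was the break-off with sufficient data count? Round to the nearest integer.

23

COOP1 = 325 / D = 0.588
D = 325 / 0.588 = 552.7
Remaining denominator categories sum to 530
break-off with sufficient data = 552.7 − 530 ≈ 23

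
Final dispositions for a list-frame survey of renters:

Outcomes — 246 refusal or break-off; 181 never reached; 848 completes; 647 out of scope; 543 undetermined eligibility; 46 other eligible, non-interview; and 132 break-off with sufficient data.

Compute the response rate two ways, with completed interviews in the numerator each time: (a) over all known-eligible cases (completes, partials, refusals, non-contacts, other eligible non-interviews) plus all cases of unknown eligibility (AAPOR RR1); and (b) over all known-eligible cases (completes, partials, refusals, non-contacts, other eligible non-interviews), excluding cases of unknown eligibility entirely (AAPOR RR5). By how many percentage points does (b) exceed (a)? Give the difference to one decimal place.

15.9

Top → 848
Denom → 848 + 132 + 246 + 181 + 46 + 543 = 1996
RR1 = 848 / 1996 = 0.4248
Denom → 848 + 132 + 246 + 181 + 46 = 1453
RR5 = 848 / 1453 = 0.5836
Difference = 58.36 − 42.48 = 15.88 percentage points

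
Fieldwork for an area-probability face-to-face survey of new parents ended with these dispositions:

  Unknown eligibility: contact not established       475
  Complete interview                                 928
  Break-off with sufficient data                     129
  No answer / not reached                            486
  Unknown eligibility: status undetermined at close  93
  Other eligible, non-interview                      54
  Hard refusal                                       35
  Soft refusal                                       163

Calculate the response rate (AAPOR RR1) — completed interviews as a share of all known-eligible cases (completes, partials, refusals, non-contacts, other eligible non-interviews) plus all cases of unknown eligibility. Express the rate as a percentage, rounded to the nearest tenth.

Refusal or break-off = 35 + 163 = 198
Unknown eligibility = 475 + 93 = 568
Top = 928
Denom = 928 + 129 + 198 + 486 + 54 + 568 = 2363
RR1 = 928 / 2363 = 0.3927

39.3%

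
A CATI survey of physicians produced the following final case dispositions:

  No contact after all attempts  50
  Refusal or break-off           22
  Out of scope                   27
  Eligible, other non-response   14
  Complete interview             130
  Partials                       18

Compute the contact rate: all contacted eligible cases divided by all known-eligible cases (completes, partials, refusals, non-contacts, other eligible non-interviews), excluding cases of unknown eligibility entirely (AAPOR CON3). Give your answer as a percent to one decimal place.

Num: 130 + 18 + 22 + 14 = 184
Denom: 130 + 18 + 22 + 50 + 14 = 234
CON3 = 184 / 234 = 0.7863

78.6%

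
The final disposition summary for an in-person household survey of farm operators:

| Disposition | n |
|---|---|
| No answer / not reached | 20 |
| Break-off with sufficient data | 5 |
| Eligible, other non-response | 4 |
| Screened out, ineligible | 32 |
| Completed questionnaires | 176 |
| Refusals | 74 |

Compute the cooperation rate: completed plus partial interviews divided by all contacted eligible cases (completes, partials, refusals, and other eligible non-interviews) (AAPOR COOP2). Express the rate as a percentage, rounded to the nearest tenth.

69.9%

Numerator → 176 + 5 = 181
Denominator → 176 + 5 + 74 + 4 = 259
COOP2 = 181 / 259 = 0.6988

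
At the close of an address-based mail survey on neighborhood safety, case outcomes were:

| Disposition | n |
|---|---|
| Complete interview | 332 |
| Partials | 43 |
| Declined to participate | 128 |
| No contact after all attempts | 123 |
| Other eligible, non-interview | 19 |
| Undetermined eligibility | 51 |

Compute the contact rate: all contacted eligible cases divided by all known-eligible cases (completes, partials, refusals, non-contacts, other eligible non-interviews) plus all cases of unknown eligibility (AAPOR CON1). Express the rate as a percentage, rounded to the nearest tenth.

75.0%

Top: 332 + 43 + 128 + 19 = 522
Base: 332 + 43 + 128 + 123 + 19 + 51 = 696
CON1 = 522 / 696 = 0.7500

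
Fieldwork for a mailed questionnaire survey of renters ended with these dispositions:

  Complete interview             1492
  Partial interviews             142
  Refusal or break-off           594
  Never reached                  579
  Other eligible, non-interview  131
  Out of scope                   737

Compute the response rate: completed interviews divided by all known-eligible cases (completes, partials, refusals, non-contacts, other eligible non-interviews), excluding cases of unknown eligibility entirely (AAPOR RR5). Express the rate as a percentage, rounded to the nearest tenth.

50.8%

Numerator = 1492
Base = 1492 + 142 + 594 + 579 + 131 = 2938
RR5 = 1492 / 2938 = 0.5078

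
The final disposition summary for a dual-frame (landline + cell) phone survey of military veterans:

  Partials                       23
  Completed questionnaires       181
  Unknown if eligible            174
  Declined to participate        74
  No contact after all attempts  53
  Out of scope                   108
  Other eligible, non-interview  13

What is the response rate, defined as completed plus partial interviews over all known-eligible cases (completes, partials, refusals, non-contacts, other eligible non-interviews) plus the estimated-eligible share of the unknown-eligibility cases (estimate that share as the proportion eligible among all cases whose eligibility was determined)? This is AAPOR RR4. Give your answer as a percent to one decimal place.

42.8%

Numerator → 181 + 23 = 204
Eligible (known) → 181 + 23 + 74 + 53 + 13 = 344
e = 344 / (344 + 108) = 344 / 452 = 0.7611
e × U → 0.7611 × 174 = 132.43
Denom → 344 + 132.43 = 476.43
RR4 = 204 / 476.43 = 0.4282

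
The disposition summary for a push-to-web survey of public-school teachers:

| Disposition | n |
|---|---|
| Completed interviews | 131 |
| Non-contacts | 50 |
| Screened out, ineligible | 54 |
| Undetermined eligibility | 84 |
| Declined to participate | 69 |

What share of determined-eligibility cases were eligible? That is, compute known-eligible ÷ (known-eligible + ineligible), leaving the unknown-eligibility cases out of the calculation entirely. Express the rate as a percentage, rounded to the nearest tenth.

82.2%

Eligible (known) → 131 + 69 + 50 = 250
e = 250 / (250 + 54) = 250 / 304 = 0.8224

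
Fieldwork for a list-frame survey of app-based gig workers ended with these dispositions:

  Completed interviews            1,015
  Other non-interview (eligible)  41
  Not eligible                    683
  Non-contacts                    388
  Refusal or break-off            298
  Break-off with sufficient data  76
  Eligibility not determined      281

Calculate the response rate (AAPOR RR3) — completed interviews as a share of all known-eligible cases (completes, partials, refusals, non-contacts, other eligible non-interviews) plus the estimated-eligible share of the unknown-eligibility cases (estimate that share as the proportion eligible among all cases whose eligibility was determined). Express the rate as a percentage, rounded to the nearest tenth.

Num = 1015
Determined eligible = 1015 + 76 + 298 + 388 + 41 = 1818
e = 1818 / (1818 + 683) = 1818 / 2501 = 0.7269
Eligible share of unknowns = 0.7269 × 281 = 204.26
Base = 1818 + 204.26 = 2022.26
RR3 = 1015 / 2022.26 = 0.5019

50.2%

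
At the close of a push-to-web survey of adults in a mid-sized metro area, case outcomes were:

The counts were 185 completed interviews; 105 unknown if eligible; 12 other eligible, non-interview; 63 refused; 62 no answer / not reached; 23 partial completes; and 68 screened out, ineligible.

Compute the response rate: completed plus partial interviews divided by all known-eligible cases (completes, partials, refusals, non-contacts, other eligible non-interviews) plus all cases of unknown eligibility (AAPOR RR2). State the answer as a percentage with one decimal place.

46.2%

Numerator = 185 + 23 = 208
Denom = 185 + 23 + 63 + 62 + 12 + 105 = 450
RR2 = 208 / 450 = 0.4622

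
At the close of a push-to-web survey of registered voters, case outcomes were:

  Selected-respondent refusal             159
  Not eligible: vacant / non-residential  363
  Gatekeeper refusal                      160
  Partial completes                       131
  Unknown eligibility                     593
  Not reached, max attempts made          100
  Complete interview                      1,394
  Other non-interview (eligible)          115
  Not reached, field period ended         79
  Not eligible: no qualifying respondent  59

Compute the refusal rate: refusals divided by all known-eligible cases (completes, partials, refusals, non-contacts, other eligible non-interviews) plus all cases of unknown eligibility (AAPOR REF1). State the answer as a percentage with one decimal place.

11.7%

Refusal or break-off = 160 + 159 = 319
No contact after all attempts = 79 + 100 = 179
Out of scope = 59 + 363 = 422
Num → 319
Denom → 1394 + 131 + 319 + 179 + 115 + 593 = 2731
REF1 = 319 / 2731 = 0.1168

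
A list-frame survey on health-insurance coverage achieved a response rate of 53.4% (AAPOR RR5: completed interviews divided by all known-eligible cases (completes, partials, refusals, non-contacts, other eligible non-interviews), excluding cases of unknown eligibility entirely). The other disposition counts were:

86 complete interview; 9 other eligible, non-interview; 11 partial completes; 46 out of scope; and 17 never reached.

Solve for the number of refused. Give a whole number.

RR5 = 86 / D = 0.534
D = 86 / 0.534 = 161.0
Remaining denominator categories sum to 123
refused = 161.0 − 123 ≈ 38

38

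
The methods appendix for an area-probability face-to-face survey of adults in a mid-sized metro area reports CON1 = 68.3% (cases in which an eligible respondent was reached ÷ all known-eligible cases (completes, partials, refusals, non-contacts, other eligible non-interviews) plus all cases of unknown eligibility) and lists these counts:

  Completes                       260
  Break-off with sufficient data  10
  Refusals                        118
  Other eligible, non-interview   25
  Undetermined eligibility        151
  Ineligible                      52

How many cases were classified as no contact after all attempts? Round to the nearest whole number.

41

Num = 260 + 10 + 118 + 25 = 413
CON1 = 413 / D = 0.683
D = 413 / 0.683 = 604.7
Rest of base = 564
no contact after all attempts = 604.7 − 564 ≈ 41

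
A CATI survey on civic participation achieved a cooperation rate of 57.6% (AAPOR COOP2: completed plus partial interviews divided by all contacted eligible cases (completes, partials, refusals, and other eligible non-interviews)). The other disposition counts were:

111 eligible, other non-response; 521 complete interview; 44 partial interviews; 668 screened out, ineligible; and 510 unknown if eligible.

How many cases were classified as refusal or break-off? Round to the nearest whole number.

305

Num → 521 + 44 = 565
COOP2 = 565 / D = 0.576
D = 565 / 0.576 = 980.9
Remaining denominator categories sum to 676
refusal or break-off = 980.9 − 676 ≈ 305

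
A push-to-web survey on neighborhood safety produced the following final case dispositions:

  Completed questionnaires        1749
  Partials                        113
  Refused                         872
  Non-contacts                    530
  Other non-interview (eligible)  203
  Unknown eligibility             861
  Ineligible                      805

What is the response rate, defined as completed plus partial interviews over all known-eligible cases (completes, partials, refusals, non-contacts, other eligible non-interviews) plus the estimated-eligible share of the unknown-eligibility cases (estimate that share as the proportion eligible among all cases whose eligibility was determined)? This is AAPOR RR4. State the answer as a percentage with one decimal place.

Top → 1749 + 113 = 1862
Determined eligible → 1749 + 113 + 872 + 530 + 203 = 3467
e = 3467 / (3467 + 805) = 3467 / 4272 = 0.8116
Estimated eligible among unknowns → 0.8116 × 861 = 698.79
Base → 3467 + 698.79 = 4165.79
RR4 = 1862 / 4165.79 = 0.4470

44.7%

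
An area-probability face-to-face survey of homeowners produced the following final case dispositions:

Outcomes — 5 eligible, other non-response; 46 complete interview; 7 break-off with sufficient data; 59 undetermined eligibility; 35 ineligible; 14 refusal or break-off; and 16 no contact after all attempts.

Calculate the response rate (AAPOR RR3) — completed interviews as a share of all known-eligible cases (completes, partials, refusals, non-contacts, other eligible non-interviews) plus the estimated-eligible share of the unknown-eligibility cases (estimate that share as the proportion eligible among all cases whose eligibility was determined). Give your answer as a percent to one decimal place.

35.3%

Top: 46
Known eligible: 46 + 7 + 14 + 16 + 5 = 88
e = 88 / (88 + 35) = 88 / 123 = 0.7154
Estimated eligible among unknowns: 0.7154 × 59 = 42.21
Denominator: 88 + 42.21 = 130.21
RR3 = 46 / 130.21 = 0.3533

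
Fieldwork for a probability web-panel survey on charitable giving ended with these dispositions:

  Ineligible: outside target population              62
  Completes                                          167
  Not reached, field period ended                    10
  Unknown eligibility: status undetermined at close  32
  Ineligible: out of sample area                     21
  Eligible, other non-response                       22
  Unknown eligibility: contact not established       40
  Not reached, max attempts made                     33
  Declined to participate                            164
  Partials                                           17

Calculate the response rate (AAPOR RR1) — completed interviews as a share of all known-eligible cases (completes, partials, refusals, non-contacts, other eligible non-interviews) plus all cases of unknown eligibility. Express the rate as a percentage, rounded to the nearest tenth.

No answer / not reached = 10 + 33 = 43
Undetermined eligibility = 40 + 32 = 72
Ineligible = 62 + 21 = 83
Numerator → 167
Denominator → 167 + 17 + 164 + 43 + 22 + 72 = 485
RR1 = 167 / 485 = 0.3443

34.4%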